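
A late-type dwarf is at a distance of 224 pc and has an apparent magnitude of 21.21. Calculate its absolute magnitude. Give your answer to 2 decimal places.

5 log₁₀(d/10 pc) = 5 log₁₀(224.0) − 5 = 6.751
M = m − 5 log₁₀(d/10) = 21.21 − 6.751 = 14.459

M ≈ 14.46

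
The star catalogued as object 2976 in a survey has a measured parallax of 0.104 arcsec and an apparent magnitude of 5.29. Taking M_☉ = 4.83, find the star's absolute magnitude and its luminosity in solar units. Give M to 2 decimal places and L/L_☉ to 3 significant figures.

d = 1/p = 1/0.104″ = 9.615 pc
M = m − 5 log₁₀ d + 5 = 5.29 − 5·0.9830 + 5 = 5.375
M − M_☉ = 5.375 − 4.83 = 0.545
L/L_☉ = 10^(−0.4 × 0.545) = 0.6052

M ≈ 5.38; L/L_☉ ≈ 0.605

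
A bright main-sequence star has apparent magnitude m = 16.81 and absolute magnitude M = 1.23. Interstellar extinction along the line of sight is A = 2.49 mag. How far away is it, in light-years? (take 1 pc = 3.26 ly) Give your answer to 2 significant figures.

d ≈ 14000 ly

m − M = 5 log₁₀(d/10 pc) + A  ⇒  16.81 − (1.23) − 2.49 = 5 log₁₀(d/10)
13.090 = 5 log₁₀(d/10)
log₁₀ d = (m − M − A)/5 + 1 = 3.6180
d = 10^3.6180 = 4150 pc
= 13530 ly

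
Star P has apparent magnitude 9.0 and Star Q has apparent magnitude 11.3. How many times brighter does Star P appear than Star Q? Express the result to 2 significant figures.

Magnitude difference = -2.3
Flux ratio = 10^(−0.4 Δm) = 10^(−0.4 × -2.3) = 10^0.920 = 8.318

8.3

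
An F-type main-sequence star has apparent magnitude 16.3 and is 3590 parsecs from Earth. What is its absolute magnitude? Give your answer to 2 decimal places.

5 log₁₀(d/10 pc) = 5 log₁₀(3590) − 5 = 12.775
M = m − 5 log₁₀(d/10) = 16.3 − 12.775 = 3.525

M ≈ 3.52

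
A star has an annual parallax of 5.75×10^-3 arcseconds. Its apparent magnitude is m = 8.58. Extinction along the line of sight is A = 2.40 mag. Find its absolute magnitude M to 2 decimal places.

M ≈ -0.02

d = 1/p = 1/5.75×10^-3″ = 173.9 pc
5 log₁₀(d/10 pc) = 5 log₁₀(173.9) − 5 = 6.202
M = m − 5 log₁₀(d/10) − A = 8.58 − 6.202 − 2.40 = -0.022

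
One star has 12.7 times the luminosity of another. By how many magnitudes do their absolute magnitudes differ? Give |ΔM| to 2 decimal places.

Pogson: ΔM = −2.5 log₁₀(ratio) = −2.5 log₁₀(12.7) = −2.5 × 1.1038 = -2.760

|ΔM| ≈ 2.76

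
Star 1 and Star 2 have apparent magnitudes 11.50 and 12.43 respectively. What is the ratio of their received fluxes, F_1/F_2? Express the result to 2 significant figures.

Magnitude difference = -0.93
Flux ratio = 10^(−0.4 Δm) = 10^(−0.4 × -0.93) = 10^0.372 = 2.355

F_1/F_2 ≈ 2.4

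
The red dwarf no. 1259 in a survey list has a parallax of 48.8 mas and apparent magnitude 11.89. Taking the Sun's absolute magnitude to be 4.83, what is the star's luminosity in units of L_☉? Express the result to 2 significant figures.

d = 1/p = 1000/48.8 mas = 20.49 pc
M = m − 5 log₁₀ d + 5 = 11.89 − 5·1.3116 + 5 = 10.332
M − M_☉ = 10.332 − 4.83 = 5.502
L/L_☉ = 10^(−0.4 × 5.502) = 6.297×10^-3

L/L_☉ ≈ 6.3×10^-3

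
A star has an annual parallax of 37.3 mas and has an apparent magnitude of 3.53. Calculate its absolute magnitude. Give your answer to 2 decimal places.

p = 37.3 mas = 0.0373″ → d = 1/p = 26.81 pc
5 log₁₀(d/10 pc) = 5 log₁₀(26.81) − 5 = 2.141
M = m − 5 log₁₀(d/10) = 3.53 − 2.141 = 1.389

M ≈ 1.39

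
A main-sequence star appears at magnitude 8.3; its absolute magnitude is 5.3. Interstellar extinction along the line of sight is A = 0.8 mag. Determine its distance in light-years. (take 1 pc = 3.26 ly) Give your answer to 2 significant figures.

m − M = 5 log₁₀(d/10 pc) + A  ⇒  8.3 − (5.3) − 0.8 = 5 log₁₀(d/10)
2.200 = 5 log₁₀(d/10)
log₁₀ d = (m − M − A)/5 + 1 = 1.4400
d = 10^1.4400 = 27.54 pc
= 89.79 ly

d ≈ 90 ly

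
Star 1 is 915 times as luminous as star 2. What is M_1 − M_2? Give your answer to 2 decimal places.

M_1 − M_2 ≈ -7.40

Pogson: ΔM = −2.5 log₁₀(ratio) = −2.5 log₁₀(915) = −2.5 × 2.9614 = -7.404
Star 1 is brighter, so it has the smaller magnitude: the difference is negative.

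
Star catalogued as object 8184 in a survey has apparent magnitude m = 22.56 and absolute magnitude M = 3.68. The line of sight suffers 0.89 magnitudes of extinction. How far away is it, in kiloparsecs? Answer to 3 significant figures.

d ≈ 39.6 kpc

m − M = 5 log₁₀(d/10 pc) + A  ⇒  22.56 − (3.68) − 0.89 = 5 log₁₀(d/10)
17.990 = 5 log₁₀(d/10)
log₁₀ d = (m − M − A)/5 + 1 = 4.5980
d = 10^4.5980 = 39630 pc
= 39.63 kpc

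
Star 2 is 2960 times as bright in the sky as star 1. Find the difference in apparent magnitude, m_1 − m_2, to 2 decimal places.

m_1 − m_2 ≈ 8.68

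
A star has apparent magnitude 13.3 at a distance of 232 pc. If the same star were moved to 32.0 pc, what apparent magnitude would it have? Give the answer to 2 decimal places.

Flux ∝ 1/d², so Δm = 5 log₁₀(d₂/d₁) = 5 log₁₀(32.0/232) = -4.302
m₂ = m₁ + Δm = 13.3 + (-4.302) = 8.998

m ≈ 9.00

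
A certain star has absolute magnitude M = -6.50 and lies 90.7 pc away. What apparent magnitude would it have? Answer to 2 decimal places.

m ≈ -1.71

m = M + 5 log₁₀ d − 5 = -6.50 + 5·1.9576 − 5 = -1.712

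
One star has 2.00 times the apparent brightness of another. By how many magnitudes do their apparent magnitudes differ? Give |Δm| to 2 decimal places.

Pogson: Δm = −2.5 log₁₀(ratio) = −2.5 log₁₀(2.00) = −2.5 × 0.3010 = -0.753

|Δm| ≈ 0.75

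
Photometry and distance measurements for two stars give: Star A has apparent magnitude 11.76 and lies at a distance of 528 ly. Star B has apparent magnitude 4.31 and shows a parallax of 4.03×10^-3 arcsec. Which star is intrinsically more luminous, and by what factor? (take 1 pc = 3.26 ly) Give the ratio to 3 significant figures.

Star B is more luminous, by a factor of 2240.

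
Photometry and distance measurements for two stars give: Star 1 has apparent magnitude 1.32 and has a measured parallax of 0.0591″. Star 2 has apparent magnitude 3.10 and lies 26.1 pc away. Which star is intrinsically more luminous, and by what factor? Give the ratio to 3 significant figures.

Star 1: d = 1/p = 1/0.0591″ = 16.92 pc
Star 1: M = m − 5 log₁₀ d + 5 = 1.32 − 5·1.2284 + 5 = 0.178
Star 2: M = m − 5 log₁₀ d + 5 = 3.10 − 5·1.4166 + 5 = 1.017
ΔM = M_1 − M_2 = 0.178 − (1.017) = -0.839; smaller M is more luminous → Star 1.
L ratio = 10^(0.4 |ΔM|) = 10^0.336 = 2.165

Star 1 is more luminous, by a factor of 2.17.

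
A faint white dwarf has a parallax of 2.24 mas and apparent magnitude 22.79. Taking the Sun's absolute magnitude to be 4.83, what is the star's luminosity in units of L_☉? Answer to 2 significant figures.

L/L_☉ ≈ 1.3×10^-4

d = 1/p = 1000/2.24 mas = 446.4 pc
M = m − 5 log₁₀ d + 5 = 22.79 − 5·2.6498 + 5 = 14.541
M − M_☉ = 14.541 − 4.83 = 9.711
L/L_☉ = 10^(−0.4 × 9.711) = 1.305×10^-4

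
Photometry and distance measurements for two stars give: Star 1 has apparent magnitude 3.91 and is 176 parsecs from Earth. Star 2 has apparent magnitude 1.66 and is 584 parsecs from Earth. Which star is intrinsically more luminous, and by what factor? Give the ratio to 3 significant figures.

Star 2 is more luminous, by a factor of 87.5.

Star 1: M = m − 5 log₁₀ d + 5 = 3.91 − 5·2.2455 + 5 = -2.318
Star 2: M = m − 5 log₁₀ d + 5 = 1.66 − 5·2.7664 + 5 = -7.172
ΔM = M_1 − M_2 = -2.318 − (-7.172) = 4.855; smaller M is more luminous → Star 2.
L ratio = 10^(0.4 |ΔM|) = 10^1.942 = 87.46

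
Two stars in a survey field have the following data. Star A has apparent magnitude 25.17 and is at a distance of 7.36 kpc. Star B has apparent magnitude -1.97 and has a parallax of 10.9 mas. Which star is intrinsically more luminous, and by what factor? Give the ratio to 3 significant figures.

Star A: d = 7.36 kpc = 7360 pc
Star A: M = m − 5 log₁₀ d + 5 = 25.17 − 5·3.8669 + 5 = 10.836
Star B: p = 10.9 mas = 0.0109″ → d = 1/p = 91.74 pc
Star B: M = m − 5 log₁₀ d + 5 = -1.97 − 5·1.9626 + 5 = -6.783
ΔM = M_A − M_B = 10.836 − (-6.783) = 17.618; smaller M is more luminous → Star B.
L ratio = 10^(0.4 |ΔM|) = 10^7.047 = 1.115×10^7

Star B is more luminous, by a factor of 1.12×10^7.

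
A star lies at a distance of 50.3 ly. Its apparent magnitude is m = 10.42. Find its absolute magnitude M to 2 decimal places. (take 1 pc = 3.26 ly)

M ≈ 9.48

d = 50.3 ly / 3.26 = 15.43 pc
5 log₁₀(d/10 pc) = 5 log₁₀(15.43) − 5 = 0.942
M = m − 5 log₁₀(d/10) = 10.42 − 0.942 = 9.478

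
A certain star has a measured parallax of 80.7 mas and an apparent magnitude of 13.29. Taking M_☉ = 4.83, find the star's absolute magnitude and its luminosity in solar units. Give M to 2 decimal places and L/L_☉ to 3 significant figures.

d = 1/p = 1000/80.7 mas = 12.39 pc
M = m − 5 log₁₀ d + 5 = 13.29 − 5·1.0931 + 5 = 12.824
M − M_☉ = 12.824 − 4.83 = 7.994
L/L_☉ = 10^(−0.4 × 7.994) = 6.342×10^-4

M ≈ 12.82; L/L_☉ ≈ 6.34×10^-4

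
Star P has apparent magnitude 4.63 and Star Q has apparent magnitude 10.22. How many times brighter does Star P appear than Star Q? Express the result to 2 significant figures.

170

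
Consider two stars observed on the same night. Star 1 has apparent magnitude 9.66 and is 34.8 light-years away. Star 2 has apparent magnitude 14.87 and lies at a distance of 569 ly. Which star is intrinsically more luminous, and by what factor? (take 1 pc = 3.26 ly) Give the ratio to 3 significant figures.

Star 1: d = 34.8 ly / 3.26 = 10.67 pc
Star 1: M = m − 5 log₁₀ d + 5 = 9.66 − 5·1.0284 + 5 = 9.518
Star 2: d = 569 ly / 3.26 = 174.5 pc
Star 2: M = m − 5 log₁₀ d + 5 = 14.87 − 5·2.2419 + 5 = 8.661
ΔM = M_1 − M_2 = 9.518 − (8.661) = 0.858; smaller M is more luminous → Star 2.
L ratio = 10^(0.4 |ΔM|) = 10^0.343 = 2.203

Star 2 is more luminous, by a factor of 2.20.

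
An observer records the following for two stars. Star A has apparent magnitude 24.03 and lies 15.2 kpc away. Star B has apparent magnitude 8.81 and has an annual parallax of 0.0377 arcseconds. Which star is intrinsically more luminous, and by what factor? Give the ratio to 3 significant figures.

Star A: d = 15.2 kpc = 15200 pc
Star A: M = m − 5 log₁₀ d + 5 = 24.03 − 5·4.1818 + 5 = 8.121
Star B: d = 1/p = 1/0.0377″ = 26.53 pc
Star B: M = m − 5 log₁₀ d + 5 = 8.81 − 5·1.4237 + 5 = 6.692
ΔM = M_A − M_B = 8.121 − (6.692) = 1.429; smaller M is more luminous → Star B.
L ratio = 10^(0.4 |ΔM|) = 10^0.572 = 3.729

Star B is more luminous, by a factor of 3.73.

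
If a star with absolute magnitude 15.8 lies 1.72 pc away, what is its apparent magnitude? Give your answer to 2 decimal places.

m ≈ 11.98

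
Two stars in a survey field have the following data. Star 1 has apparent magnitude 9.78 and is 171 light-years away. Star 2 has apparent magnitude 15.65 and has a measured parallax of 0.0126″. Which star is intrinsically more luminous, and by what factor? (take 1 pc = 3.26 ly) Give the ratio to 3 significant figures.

Star 1: d = 171 ly / 3.26 = 52.45 pc
Star 1: M = m − 5 log₁₀ d + 5 = 9.78 − 5·1.7198 + 5 = 6.181
Star 2: d = 1/p = 1/0.0126″ = 79.37 pc
Star 2: M = m − 5 log₁₀ d + 5 = 15.65 − 5·1.8996 + 5 = 11.152
ΔM = M_1 − M_2 = 6.181 − (11.152) = -4.971; smaller M is more luminous → Star 1.
L ratio = 10^(0.4 |ΔM|) = 10^1.988 = 97.34

Star 1 is more luminous, by a factor of 97.3.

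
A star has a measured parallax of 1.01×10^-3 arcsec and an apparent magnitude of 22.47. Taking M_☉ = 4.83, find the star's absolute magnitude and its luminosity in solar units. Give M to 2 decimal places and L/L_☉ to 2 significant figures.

d = 1/p = 1/1.01×10^-3″ = 990.1 pc
M = m − 5 log₁₀ d + 5 = 22.47 − 5·2.9957 + 5 = 12.492
M − M_☉ = 12.492 − 4.83 = 7.662
L/L_☉ = 10^(−0.4 × 7.662) = 8.617×10^-4

M ≈ 12.49; L/L_☉ ≈ 8.6×10^-4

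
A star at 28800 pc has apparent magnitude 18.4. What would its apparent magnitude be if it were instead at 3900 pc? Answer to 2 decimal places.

m ≈ 14.06

Flux ∝ 1/d², so Δm = 5 log₁₀(d₂/d₁) = 5 log₁₀(3900/28800) = -4.342
m₂ = m₁ + Δm = 18.4 + (-4.342) = 14.058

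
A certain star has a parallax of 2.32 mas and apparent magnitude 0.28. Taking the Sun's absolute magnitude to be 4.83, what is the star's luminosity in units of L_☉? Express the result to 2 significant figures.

d = 1/p = 1000/2.32 mas = 431.0 pc
M = m − 5 log₁₀ d + 5 = 0.28 − 5·2.6345 + 5 = -7.893
M − M_☉ = -7.893 − 4.83 = -12.723
L/L_☉ = 10^(−0.4 × -12.723) = 122800

L/L_☉ ≈ 120000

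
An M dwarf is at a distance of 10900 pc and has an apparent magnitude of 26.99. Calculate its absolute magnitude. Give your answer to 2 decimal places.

M ≈ 11.80

5 log₁₀(d/10 pc) = 5 log₁₀(10900) − 5 = 15.187
M = m − 5 log₁₀(d/10) = 26.99 − 15.187 = 11.803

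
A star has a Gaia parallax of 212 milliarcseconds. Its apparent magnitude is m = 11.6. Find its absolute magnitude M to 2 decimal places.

M ≈ 13.23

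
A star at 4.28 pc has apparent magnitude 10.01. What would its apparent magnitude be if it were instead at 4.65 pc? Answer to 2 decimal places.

Flux ∝ 1/d², so Δm = 5 log₁₀(d₂/d₁) = 5 log₁₀(4.65/4.28) = 0.180
m₂ = m₁ + Δm = 10.01 + (0.180) = 10.190

m ≈ 10.19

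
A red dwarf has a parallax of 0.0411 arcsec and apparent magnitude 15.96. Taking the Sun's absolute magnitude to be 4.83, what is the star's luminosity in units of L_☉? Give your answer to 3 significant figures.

L/L_☉ ≈ 2.09×10^-4

d = 1/p = 1/0.0411″ = 24.33 pc
M = m − 5 log₁₀ d + 5 = 15.96 − 5·1.3862 + 5 = 14.029
M − M_☉ = 14.029 − 4.83 = 9.199
L/L_☉ = 10^(−0.4 × 9.199) = 2.091×10^-4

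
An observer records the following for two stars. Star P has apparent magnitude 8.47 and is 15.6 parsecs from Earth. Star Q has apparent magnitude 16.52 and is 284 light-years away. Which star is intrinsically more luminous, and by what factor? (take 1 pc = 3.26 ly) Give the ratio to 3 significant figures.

Star P is more luminous, by a factor of 53.2.

Star P: M = m − 5 log₁₀ d + 5 = 8.47 − 5·1.1931 + 5 = 7.504
Star Q: d = 284 ly / 3.26 = 87.12 pc
Star Q: M = m − 5 log₁₀ d + 5 = 16.52 − 5·1.9401 + 5 = 11.819
ΔM = M_P − M_Q = 7.504 − (11.819) = -4.315; smaller M is more luminous → Star P.
L ratio = 10^(0.4 |ΔM|) = 10^1.726 = 53.22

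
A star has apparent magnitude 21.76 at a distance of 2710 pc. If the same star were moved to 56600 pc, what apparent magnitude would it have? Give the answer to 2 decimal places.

m ≈ 28.36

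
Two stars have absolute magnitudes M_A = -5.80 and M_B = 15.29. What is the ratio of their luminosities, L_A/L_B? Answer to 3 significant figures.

ΔM = M_A − M_B = -21.09
L_A/L_B = 10^(−0.4 ΔM) = 10^8.436 = 2.729×10^8

L_A/L_B ≈ 2.73×10^8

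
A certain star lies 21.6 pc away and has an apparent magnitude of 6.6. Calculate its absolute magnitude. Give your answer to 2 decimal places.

5 log₁₀(d/10 pc) = 5 log₁₀(21.60) − 5 = 1.672
M = m − 5 log₁₀(d/10) = 6.6 − 1.672 = 4.928

M ≈ 4.93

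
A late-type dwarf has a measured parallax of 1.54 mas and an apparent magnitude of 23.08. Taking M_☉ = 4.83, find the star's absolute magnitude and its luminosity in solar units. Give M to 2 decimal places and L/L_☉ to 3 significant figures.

M ≈ 14.02; L/L_☉ ≈ 2.11×10^-4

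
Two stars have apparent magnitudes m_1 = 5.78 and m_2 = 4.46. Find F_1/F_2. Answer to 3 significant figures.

Magnitude difference = 1.32
Flux ratio = 10^(−0.4 Δm) = 10^(−0.4 × 1.32) = 10^-0.528 = 0.2965

F_1/F_2 ≈ 0.296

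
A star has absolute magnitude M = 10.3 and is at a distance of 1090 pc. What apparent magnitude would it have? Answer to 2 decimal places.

m ≈ 20.49

m = M + 5 log₁₀ d − 5 = 10.3 + 5·3.0374 − 5 = 20.487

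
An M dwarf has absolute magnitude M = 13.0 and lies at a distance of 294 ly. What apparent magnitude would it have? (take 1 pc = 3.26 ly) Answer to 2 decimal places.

m ≈ 17.78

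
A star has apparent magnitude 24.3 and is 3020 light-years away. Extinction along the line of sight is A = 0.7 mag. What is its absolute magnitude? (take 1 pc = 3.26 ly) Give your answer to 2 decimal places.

d = 3020 ly / 3.26 = 926.4 pc
5 log₁₀(d/10 pc) = 5 log₁₀(926.4) − 5 = 9.834
M = m − 5 log₁₀(d/10) − A = 24.3 − 9.834 − 0.7 = 13.766

M ≈ 13.77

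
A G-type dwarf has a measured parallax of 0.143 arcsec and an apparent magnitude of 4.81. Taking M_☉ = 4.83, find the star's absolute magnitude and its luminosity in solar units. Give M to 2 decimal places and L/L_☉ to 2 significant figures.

M ≈ 5.59; L/L_☉ ≈ 0.50

d = 1/p = 1/0.143″ = 6.993 pc
M = m − 5 log₁₀ d + 5 = 4.81 − 5·0.8447 + 5 = 5.587
M − M_☉ = 5.587 − 4.83 = 0.757
L/L_☉ = 10^(−0.4 × 0.757) = 0.4981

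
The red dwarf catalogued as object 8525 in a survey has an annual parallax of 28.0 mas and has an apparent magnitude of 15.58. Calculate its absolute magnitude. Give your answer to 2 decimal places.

M ≈ 12.82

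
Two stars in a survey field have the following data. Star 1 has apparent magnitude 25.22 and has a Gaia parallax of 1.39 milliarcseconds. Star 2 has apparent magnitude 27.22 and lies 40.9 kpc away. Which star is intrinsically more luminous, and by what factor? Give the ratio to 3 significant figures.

Star 2 is more luminous, by a factor of 512.

Star 1: p = 1.39 mas = 1.39×10^-3″ → d = 1/p = 719.4 pc
Star 1: M = m − 5 log₁₀ d + 5 = 25.22 − 5·2.8570 + 5 = 15.935
Star 2: d = 40.9 kpc = 40900 pc
Star 2: M = m − 5 log₁₀ d + 5 = 27.22 − 5·4.6117 + 5 = 9.161
ΔM = M_1 − M_2 = 15.935 − (9.161) = 6.774; smaller M is more luminous → Star 2.
L ratio = 10^(0.4 |ΔM|) = 10^2.709 = 512.2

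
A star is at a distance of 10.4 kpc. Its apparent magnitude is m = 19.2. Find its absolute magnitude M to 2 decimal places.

M ≈ 4.11

d = 10.4 kpc = 10400 pc
5 log₁₀(d/10 pc) = 5 log₁₀(10400) − 5 = 15.085
M = m − 5 log₁₀(d/10) = 19.2 − 15.085 = 4.115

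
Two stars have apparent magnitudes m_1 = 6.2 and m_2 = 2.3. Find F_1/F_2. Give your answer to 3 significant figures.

F_1/F_2 ≈ 0.0275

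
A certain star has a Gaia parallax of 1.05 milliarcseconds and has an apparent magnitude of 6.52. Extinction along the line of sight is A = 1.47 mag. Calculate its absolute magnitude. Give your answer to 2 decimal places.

M ≈ -4.84

p = 1.05 mas = 1.05×10^-3″ → d = 1/p = 952.4 pc
5 log₁₀(d/10 pc) = 5 log₁₀(952.4) − 5 = 9.894
M = m − 5 log₁₀(d/10) − A = 6.52 − 9.894 − 1.47 = -4.844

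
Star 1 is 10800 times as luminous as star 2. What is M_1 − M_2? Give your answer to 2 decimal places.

Pogson: ΔM = −2.5 log₁₀(ratio) = −2.5 log₁₀(10800) = −2.5 × 4.0334 = -10.084
Star 1 is brighter, so it has the smaller magnitude: the difference is negative.

M_1 − M_2 ≈ -10.08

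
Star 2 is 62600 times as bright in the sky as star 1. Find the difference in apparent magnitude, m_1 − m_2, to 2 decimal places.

m_1 − m_2 ≈ 11.99

Pogson: Δm = −2.5 log₁₀(ratio) = −2.5 log₁₀(62600) = −2.5 × 4.7966 = -11.991
Star 2 is brighter so has the smaller magnitude: m_1 − m_2 is positive.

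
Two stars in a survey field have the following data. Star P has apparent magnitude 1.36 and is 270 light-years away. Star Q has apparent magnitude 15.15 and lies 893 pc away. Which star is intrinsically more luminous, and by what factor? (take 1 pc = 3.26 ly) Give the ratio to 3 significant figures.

Star P is more luminous, by a factor of 2820.

Star P: d = 270 ly / 3.26 = 82.82 pc
Star P: M = m − 5 log₁₀ d + 5 = 1.36 − 5·1.9181 + 5 = -3.231
Star Q: M = m − 5 log₁₀ d + 5 = 15.15 − 5·2.9509 + 5 = 5.396
ΔM = M_P − M_Q = -3.231 − (5.396) = -8.626; smaller M is more luminous → Star P.
L ratio = 10^(0.4 |ΔM|) = 10^3.451 = 2822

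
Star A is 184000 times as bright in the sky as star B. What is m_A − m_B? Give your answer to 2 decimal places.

m_A − m_B ≈ -13.16

Pogson: Δm = −2.5 log₁₀(ratio) = −2.5 log₁₀(184000) = −2.5 × 5.2648 = -13.162
Star A is brighter, so it has the smaller magnitude: the difference is negative.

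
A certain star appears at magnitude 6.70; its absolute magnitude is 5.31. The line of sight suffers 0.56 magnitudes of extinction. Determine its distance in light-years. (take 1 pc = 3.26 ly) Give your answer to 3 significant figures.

d ≈ 47.8 ly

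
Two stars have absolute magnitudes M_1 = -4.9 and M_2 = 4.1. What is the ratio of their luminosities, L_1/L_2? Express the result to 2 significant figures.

L_1/L_2 ≈ 4000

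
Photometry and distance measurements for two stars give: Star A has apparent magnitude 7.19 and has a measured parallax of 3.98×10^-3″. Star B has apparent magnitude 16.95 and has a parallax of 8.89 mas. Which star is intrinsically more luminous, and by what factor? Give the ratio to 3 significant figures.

Star A: d = 1/p = 1/3.98×10^-3″ = 251.3 pc
Star A: M = m − 5 log₁₀ d + 5 = 7.19 − 5·2.4001 + 5 = 0.189
Star B: p = 8.89 mas = 8.89×10^-3″ → d = 1/p = 112.5 pc
Star B: M = m − 5 log₁₀ d + 5 = 16.95 − 5·2.0511 + 5 = 11.695
ΔM = M_A − M_B = 0.189 − (11.695) = -11.505; smaller M is more luminous → Star A.
L ratio = 10^(0.4 |ΔM|) = 10^4.602 = 40000

Star A is more luminous, by a factor of 40000.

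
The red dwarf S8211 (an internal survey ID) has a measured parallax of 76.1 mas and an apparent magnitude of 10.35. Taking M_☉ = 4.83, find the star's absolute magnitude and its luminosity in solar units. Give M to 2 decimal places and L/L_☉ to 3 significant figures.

d = 1/p = 1000/76.1 mas = 13.14 pc
M = m − 5 log₁₀ d + 5 = 10.35 − 5·1.1186 + 5 = 9.757
M − M_☉ = 9.757 − 4.83 = 4.927
L/L_☉ = 10^(−0.4 × 4.927) = 0.01070

M ≈ 9.76; L/L_☉ ≈ 0.0107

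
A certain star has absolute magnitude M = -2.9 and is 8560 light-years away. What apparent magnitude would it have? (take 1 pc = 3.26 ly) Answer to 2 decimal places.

m ≈ 9.20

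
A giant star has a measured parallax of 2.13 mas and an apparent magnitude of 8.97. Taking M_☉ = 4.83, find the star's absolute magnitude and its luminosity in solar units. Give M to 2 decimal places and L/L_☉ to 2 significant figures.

M ≈ 0.61; L/L_☉ ≈ 49

d = 1/p = 1000/2.13 mas = 469.5 pc
M = m − 5 log₁₀ d + 5 = 8.97 − 5·2.6716 + 5 = 0.612
M − M_☉ = 0.612 − 4.83 = -4.218
L/L_☉ = 10^(−0.4 × -4.218) = 48.67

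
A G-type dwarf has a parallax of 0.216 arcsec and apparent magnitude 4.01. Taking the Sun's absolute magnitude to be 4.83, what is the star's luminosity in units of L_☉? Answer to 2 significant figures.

L/L_☉ ≈ 0.46

d = 1/p = 1/0.216″ = 4.630 pc
M = m − 5 log₁₀ d + 5 = 4.01 − 5·0.6655 + 5 = 5.682
M − M_☉ = 5.682 − 4.83 = 0.852
L/L_☉ = 10^(−0.4 × 0.852) = 0.4561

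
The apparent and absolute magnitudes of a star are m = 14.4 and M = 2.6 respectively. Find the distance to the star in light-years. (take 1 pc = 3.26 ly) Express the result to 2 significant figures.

d ≈ 7500 ly

Distance modulus: m − M = 14.4 − (2.6) = 11.800
m − M = 5 log₁₀ d − 5
log₁₀ d = (m − M)/5 + 1 = 3.3600
d = 10^3.3600 = 2291 pc
= 7468 ly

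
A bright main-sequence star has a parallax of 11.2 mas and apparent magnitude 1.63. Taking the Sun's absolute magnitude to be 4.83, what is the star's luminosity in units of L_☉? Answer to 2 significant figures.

L/L_☉ ≈ 1500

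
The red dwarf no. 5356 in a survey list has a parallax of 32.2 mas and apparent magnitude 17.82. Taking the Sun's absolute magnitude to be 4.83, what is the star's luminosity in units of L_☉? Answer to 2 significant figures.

L/L_☉ ≈ 6.1×10^-5

d = 1/p = 1000/32.2 mas = 31.06 pc
M = m − 5 log₁₀ d + 5 = 17.82 − 5·1.4921 + 5 = 15.359
M − M_☉ = 15.359 − 4.83 = 10.529
L/L_☉ = 10^(−0.4 × 10.529) = 6.142×10^-5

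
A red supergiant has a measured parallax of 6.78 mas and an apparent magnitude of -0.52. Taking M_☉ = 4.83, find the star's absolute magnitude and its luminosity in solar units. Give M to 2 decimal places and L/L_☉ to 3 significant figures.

d = 1/p = 1000/6.78 mas = 147.5 pc
M = m − 5 log₁₀ d + 5 = -0.52 − 5·2.1688 + 5 = -6.364
M − M_☉ = -6.364 − 4.83 = -11.194
L/L_☉ = 10^(−0.4 × -11.194) = 30030

M ≈ -6.36; L/L_☉ ≈ 30000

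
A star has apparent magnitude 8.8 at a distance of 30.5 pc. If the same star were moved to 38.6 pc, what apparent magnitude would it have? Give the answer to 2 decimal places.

m ≈ 9.31

Flux ∝ 1/d², so Δm = 5 log₁₀(d₂/d₁) = 5 log₁₀(38.6/30.5) = 0.511
m₂ = m₁ + Δm = 8.8 + (0.511) = 9.311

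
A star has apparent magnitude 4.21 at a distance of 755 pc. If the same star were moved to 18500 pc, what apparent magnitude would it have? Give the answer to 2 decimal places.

Flux ∝ 1/d², so Δm = 5 log₁₀(d₂/d₁) = 5 log₁₀(18500/755) = 6.946
m₂ = m₁ + Δm = 4.21 + (6.946) = 11.156

m ≈ 11.16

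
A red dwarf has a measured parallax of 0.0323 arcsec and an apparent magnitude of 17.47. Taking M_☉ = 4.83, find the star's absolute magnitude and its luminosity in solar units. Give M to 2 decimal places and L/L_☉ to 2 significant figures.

d = 1/p = 1/0.0323″ = 30.96 pc
M = m − 5 log₁₀ d + 5 = 17.47 − 5·1.4908 + 5 = 15.016
M − M_☉ = 15.016 − 4.83 = 10.186
L/L_☉ = 10^(−0.4 × 10.186) = 8.425×10^-5

M ≈ 15.02; L/L_☉ ≈ 8.4×10^-5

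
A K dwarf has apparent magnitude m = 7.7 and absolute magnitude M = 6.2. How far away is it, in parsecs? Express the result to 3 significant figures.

μ = m − M = 1.500
m − M = 5 log₁₀ d − 5
log₁₀ d = (m − M)/5 + 1 = 1.3000
d = 10^1.3000 = 19.95 pc

d ≈ 20.0 pc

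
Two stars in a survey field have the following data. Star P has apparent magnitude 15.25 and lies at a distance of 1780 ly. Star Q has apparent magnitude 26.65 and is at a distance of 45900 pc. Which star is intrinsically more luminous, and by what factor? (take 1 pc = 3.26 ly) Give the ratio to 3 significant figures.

Star P is more luminous, by a factor of 5.14.

Star P: d = 1780 ly / 3.26 = 546.0 pc
Star P: M = m − 5 log₁₀ d + 5 = 15.25 − 5·2.7372 + 5 = 6.564
Star Q: M = m − 5 log₁₀ d + 5 = 26.65 − 5·4.6618 + 5 = 8.341
ΔM = M_P − M_Q = 6.564 − (8.341) = -1.777; smaller M is more luminous → Star P.
L ratio = 10^(0.4 |ΔM|) = 10^0.711 = 5.138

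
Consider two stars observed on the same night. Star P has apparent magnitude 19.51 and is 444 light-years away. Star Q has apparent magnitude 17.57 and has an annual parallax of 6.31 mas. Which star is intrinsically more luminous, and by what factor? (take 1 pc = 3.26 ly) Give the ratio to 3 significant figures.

Star Q is more luminous, by a factor of 8.08.

Star P: d = 444 ly / 3.26 = 136.2 pc
Star P: M = m − 5 log₁₀ d + 5 = 19.51 − 5·2.1342 + 5 = 13.839
Star Q: p = 6.31 mas = 6.31×10^-3″ → d = 1/p = 158.5 pc
Star Q: M = m − 5 log₁₀ d + 5 = 17.57 − 5·2.2000 + 5 = 11.570
ΔM = M_P − M_Q = 13.839 − (11.570) = 2.269; smaller M is more luminous → Star Q.
L ratio = 10^(0.4 |ΔM|) = 10^0.908 = 8.084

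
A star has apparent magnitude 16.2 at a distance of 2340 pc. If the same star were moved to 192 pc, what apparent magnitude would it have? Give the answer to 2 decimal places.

Flux ∝ 1/d², so Δm = 5 log₁₀(d₂/d₁) = 5 log₁₀(192/2340) = -5.430
m₂ = m₁ + Δm = 16.2 + (-5.430) = 10.770

m ≈ 10.77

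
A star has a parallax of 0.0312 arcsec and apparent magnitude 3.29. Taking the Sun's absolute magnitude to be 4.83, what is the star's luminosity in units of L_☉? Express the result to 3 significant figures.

d = 1/p = 1/0.0312″ = 32.05 pc
M = m − 5 log₁₀ d + 5 = 3.29 − 5·1.5058 + 5 = 0.761
M − M_☉ = 0.761 − 4.83 = -4.069
L/L_☉ = 10^(−0.4 × -4.069) = 42.43

L/L_☉ ≈ 42.4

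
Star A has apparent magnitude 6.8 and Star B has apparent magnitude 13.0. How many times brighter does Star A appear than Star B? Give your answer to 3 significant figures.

302

Magnitude difference = -6.2
Flux ratio = 10^(−0.4 Δm) = 10^(−0.4 × -6.2) = 10^2.480 = 302.0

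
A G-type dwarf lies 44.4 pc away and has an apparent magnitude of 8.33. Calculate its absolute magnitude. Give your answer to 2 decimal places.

M ≈ 5.09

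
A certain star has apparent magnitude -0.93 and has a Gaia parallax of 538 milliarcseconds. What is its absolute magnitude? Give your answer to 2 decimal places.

p = 538 mas = 0.538″ → d = 1/p = 1.859 pc
5 log₁₀(d/10 pc) = 5 log₁₀(1.859) − 5 = -3.654
M = m − 5 log₁₀(d/10) = -0.93 + 3.654 = 2.724

M ≈ 2.72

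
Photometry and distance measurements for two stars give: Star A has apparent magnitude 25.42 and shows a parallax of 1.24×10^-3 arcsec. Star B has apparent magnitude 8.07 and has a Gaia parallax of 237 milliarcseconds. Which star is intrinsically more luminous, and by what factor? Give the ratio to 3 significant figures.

Star A: d = 1/p = 1/1.24×10^-3″ = 806.5 pc
Star A: M = m − 5 log₁₀ d + 5 = 25.42 − 5·2.9066 + 5 = 15.887
Star B: p = 237 mas = 0.237″ → d = 1/p = 4.219 pc
Star B: M = m − 5 log₁₀ d + 5 = 8.07 − 5·0.6253 + 5 = 9.944
ΔM = M_A − M_B = 15.887 − (9.944) = 5.943; smaller M is more luminous → Star B.
L ratio = 10^(0.4 |ΔM|) = 10^2.377 = 238.4

Star B is more luminous, by a factor of 238.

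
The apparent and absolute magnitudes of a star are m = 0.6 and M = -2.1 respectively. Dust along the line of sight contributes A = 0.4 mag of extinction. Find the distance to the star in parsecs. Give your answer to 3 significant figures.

d ≈ 28.8 pc

m − M = 5 log₁₀(d/10 pc) + A  ⇒  0.6 − (-2.1) − 0.4 = 5 log₁₀(d/10)
2.300 = 5 log₁₀(d/10)
log₁₀ d = (m − M − A)/5 + 1 = 1.4600
d = 10^1.4600 = 28.84 pc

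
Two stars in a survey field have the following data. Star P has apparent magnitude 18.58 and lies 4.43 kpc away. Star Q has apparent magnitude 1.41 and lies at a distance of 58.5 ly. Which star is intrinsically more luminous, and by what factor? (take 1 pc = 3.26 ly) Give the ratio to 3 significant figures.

Star Q is more luminous, by a factor of 121.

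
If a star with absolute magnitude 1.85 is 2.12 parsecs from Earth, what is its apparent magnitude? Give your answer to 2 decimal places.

m ≈ -1.52

m = M + 5 log₁₀ d − 5 = 1.85 + 5·0.3263 − 5 = -1.518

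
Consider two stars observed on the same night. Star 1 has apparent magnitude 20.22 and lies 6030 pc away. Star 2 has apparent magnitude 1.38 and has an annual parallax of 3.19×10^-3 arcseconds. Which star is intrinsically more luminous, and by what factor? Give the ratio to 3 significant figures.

Star 2 is more luminous, by a factor of 92900.

Star 1: M = m − 5 log₁₀ d + 5 = 20.22 − 5·3.7803 + 5 = 6.318
Star 2: d = 1/p = 1/3.19×10^-3″ = 313.5 pc
Star 2: M = m − 5 log₁₀ d + 5 = 1.38 − 5·2.4962 + 5 = -6.101
ΔM = M_1 − M_2 = 6.318 − (-6.101) = 12.419; smaller M is more luminous → Star 2.
L ratio = 10^(0.4 |ΔM|) = 10^4.968 = 92850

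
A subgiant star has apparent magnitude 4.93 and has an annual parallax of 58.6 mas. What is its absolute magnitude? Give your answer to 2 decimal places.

M ≈ 3.77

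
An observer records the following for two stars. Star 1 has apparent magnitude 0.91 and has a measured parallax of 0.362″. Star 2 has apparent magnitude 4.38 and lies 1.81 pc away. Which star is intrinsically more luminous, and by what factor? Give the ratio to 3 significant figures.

Star 1: d = 1/p = 1/0.362″ = 2.762 pc
Star 1: M = m − 5 log₁₀ d + 5 = 0.91 − 5·0.4413 + 5 = 3.704
Star 2: M = m − 5 log₁₀ d + 5 = 4.38 − 5·0.2577 + 5 = 8.092
ΔM = M_1 − M_2 = 3.704 − (8.092) = -4.388; smaller M is more luminous → Star 1.
L ratio = 10^(0.4 |ΔM|) = 10^1.755 = 56.91

Star 1 is more luminous, by a factor of 56.9.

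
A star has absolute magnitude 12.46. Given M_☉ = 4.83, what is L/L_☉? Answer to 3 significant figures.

M − M_☉ = 12.46 − 4.83 = 7.630
L/L_☉ = 10^(−0.4 (M − M_☉)) = 10^-3.052 = 8.872×10^-4

L/L_☉ ≈ 8.87×10^-4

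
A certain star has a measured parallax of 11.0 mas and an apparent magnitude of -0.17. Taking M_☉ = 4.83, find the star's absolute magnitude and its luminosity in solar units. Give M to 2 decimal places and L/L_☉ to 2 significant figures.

M ≈ -4.96; L/L_☉ ≈ 8300

d = 1/p = 1000/11.0 mas = 90.91 pc
M = m − 5 log₁₀ d + 5 = -0.17 − 5·1.9586 + 5 = -4.963
M − M_☉ = -4.963 − 4.83 = -9.793
L/L_☉ = 10^(−0.4 × -9.793) = 8264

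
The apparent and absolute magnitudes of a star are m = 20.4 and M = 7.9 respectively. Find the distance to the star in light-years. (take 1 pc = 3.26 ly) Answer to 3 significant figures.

μ = m − M = 12.500
m − M = 5 log₁₀ d − 5
log₁₀ d = (m − M)/5 + 1 = 3.5000
d = 10^3.5000 = 3162 pc
= 10310 ly

d ≈ 10300 ly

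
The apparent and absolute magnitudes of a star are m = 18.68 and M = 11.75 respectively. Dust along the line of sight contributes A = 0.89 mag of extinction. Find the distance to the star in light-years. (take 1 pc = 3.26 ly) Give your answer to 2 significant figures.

m − M = 5 log₁₀(d/10 pc) + A  ⇒  18.68 − (11.75) − 0.89 = 5 log₁₀(d/10)
6.040 = 5 log₁₀(d/10)
log₁₀ d = (m − M − A)/5 + 1 = 2.2080
d = 10^2.2080 = 161.4 pc
= 526.3 ly

d ≈ 530 ly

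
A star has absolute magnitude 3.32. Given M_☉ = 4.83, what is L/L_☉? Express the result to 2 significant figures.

M − M_☉ = 3.32 − 4.83 = -1.510
L/L_☉ = 10^(−0.4 (M − M_☉)) = 10^0.604 = 4.018

L/L_☉ ≈ 4.0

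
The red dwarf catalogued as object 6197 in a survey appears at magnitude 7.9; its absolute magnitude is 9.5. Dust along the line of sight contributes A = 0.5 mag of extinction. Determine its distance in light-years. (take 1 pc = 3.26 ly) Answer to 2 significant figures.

d ≈ 12 ly

m − M = 5 log₁₀(d/10 pc) + A  ⇒  7.9 − (9.5) − 0.5 = 5 log₁₀(d/10)
-2.100 = 5 log₁₀(d/10)
log₁₀ d = (m − M − A)/5 + 1 = 0.5800
d = 10^0.5800 = 3.802 pc
= 12.39 ly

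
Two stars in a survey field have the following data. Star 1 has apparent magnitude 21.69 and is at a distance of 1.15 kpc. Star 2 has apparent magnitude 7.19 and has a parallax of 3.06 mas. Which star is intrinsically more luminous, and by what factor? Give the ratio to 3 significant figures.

Star 2 is more luminous, by a factor of 51000.

Star 1: d = 1.15 kpc = 1150 pc
Star 1: M = m − 5 log₁₀ d + 5 = 21.69 − 5·3.0607 + 5 = 11.387
Star 2: p = 3.06 mas = 3.06×10^-3″ → d = 1/p = 326.8 pc
Star 2: M = m − 5 log₁₀ d + 5 = 7.19 − 5·2.5143 + 5 = -0.381
ΔM = M_1 − M_2 = 11.387 − (-0.381) = 11.768; smaller M is more luminous → Star 2.
L ratio = 10^(0.4 |ΔM|) = 10^4.707 = 50950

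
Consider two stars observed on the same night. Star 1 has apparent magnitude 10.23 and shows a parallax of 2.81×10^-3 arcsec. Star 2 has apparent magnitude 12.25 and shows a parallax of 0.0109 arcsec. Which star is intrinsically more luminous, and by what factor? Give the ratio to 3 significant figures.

Star 1 is more luminous, by a factor of 96.7.

Star 1: d = 1/p = 1/2.81×10^-3″ = 355.9 pc
Star 1: M = m − 5 log₁₀ d + 5 = 10.23 − 5·2.5513 + 5 = 2.474
Star 2: d = 1/p = 1/0.0109″ = 91.74 pc
Star 2: M = m − 5 log₁₀ d + 5 = 12.25 − 5·1.9626 + 5 = 7.437
ΔM = M_1 − M_2 = 2.474 − (7.437) = -4.964; smaller M is more luminous → Star 1.
L ratio = 10^(0.4 |ΔM|) = 10^1.985 = 96.70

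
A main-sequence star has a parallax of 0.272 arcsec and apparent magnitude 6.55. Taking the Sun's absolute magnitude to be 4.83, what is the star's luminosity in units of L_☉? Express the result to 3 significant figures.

L/L_☉ ≈ 0.0277

d = 1/p = 1/0.272″ = 3.676 pc
M = m − 5 log₁₀ d + 5 = 6.55 − 5·0.5654 + 5 = 8.723
M − M_☉ = 8.723 − 4.83 = 3.893
L/L_☉ = 10^(−0.4 × 3.893) = 0.02772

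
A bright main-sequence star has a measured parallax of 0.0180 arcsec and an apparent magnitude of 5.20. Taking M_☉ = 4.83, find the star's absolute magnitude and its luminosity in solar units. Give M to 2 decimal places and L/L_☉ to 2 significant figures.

d = 1/p = 1/0.0180″ = 55.56 pc
M = m − 5 log₁₀ d + 5 = 5.20 − 5·1.7447 + 5 = 1.476
M − M_☉ = 1.476 − 4.83 = -3.354
L/L_☉ = 10^(−0.4 × -3.354) = 21.95

M ≈ 1.48; L/L_☉ ≈ 22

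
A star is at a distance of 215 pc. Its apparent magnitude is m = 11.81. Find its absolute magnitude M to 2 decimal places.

M ≈ 5.15

5 log₁₀(d/10 pc) = 5 log₁₀(215.0) − 5 = 6.662
M = m − 5 log₁₀(d/10) = 11.81 − 6.662 = 5.148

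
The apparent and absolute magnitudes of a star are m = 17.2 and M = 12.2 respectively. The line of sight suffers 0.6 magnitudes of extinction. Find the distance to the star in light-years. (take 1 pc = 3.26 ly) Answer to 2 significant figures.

m − M = 5 log₁₀(d/10 pc) + A  ⇒  17.2 − (12.2) − 0.6 = 5 log₁₀(d/10)
4.400 = 5 log₁₀(d/10)
log₁₀ d = (m − M − A)/5 + 1 = 1.8800
d = 10^1.8800 = 75.86 pc
= 247.3 ly

d ≈ 250 ly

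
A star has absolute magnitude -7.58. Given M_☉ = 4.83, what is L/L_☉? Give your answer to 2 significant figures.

M − M_☉ = -7.58 − 4.83 = -12.410
L/L_☉ = 10^(−0.4 (M − M_☉)) = 10^4.964 = 92040

L/L_☉ ≈ 92000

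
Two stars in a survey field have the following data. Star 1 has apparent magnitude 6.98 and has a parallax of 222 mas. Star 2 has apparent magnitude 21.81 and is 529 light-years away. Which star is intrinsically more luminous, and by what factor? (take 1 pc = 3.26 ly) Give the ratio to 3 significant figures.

Star 1: p = 222 mas = 0.222″ → d = 1/p = 4.505 pc
Star 1: M = m − 5 log₁₀ d + 5 = 6.98 − 5·0.6536 + 5 = 8.712
Star 2: d = 529 ly / 3.26 = 162.3 pc
Star 2: M = m − 5 log₁₀ d + 5 = 21.81 − 5·2.2102 + 5 = 15.759
ΔM = M_1 − M_2 = 8.712 − (15.759) = -7.047; smaller M is more luminous → Star 1.
L ratio = 10^(0.4 |ΔM|) = 10^2.819 = 658.9

Star 1 is more luminous, by a factor of 659.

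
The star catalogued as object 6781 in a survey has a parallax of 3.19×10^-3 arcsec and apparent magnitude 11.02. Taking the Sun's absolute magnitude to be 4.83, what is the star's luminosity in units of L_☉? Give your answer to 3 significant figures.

d = 1/p = 1/3.19×10^-3″ = 313.5 pc
M = m − 5 log₁₀ d + 5 = 11.02 − 5·2.4962 + 5 = 3.539
M − M_☉ = 3.539 − 4.83 = -1.291
L/L_☉ = 10^(−0.4 × -1.291) = 3.284

L/L_☉ ≈ 3.28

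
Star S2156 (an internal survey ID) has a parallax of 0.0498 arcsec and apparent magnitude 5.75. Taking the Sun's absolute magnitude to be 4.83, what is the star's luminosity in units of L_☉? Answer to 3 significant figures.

L/L_☉ ≈ 1.73

d = 1/p = 1/0.0498″ = 20.08 pc
M = m − 5 log₁₀ d + 5 = 5.75 − 5·1.3028 + 5 = 4.236
M − M_☉ = 4.236 − 4.83 = -0.594
L/L_☉ = 10^(−0.4 × -0.594) = 1.728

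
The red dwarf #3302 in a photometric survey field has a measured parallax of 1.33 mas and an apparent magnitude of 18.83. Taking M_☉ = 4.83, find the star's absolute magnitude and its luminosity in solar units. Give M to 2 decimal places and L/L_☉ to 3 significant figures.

M ≈ 9.45; L/L_☉ ≈ 0.0142

d = 1/p = 1000/1.33 mas = 751.9 pc
M = m − 5 log₁₀ d + 5 = 18.83 − 5·2.8761 + 5 = 9.449
M − M_☉ = 9.449 − 4.83 = 4.619
L/L_☉ = 10^(−0.4 × 4.619) = 0.01420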